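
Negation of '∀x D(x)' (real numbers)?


Original: ∀x D(x)
Rule: ¬∀→∃, ¬∃→∀, negate predicate.
Negation: ∃x ¬D(x)

∃x ¬D(x)


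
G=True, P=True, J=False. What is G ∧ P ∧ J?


G = True, P = True, J = False
Expression: G ∧ P ∧ J
Step 1: G ∧ P = True AND True = True
Step 2: (True) ∧ J = True AND False = False

False


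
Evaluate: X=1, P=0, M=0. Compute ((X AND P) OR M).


X AND P = 1&0 = 0
0 OR 0 = 0

0


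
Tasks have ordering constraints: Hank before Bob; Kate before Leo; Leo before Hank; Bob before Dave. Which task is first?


Constraints: Hank before Bob; Kate before Leo; Leo before Hank; Bob before Dave
The first task can have nothing scheduled before it, so it must never appear on the right of a 'before'.
Tasks appearing after some 'before': Bob, Leo, Hank, Dave.
The only task not in that list is Kate → it is first.

Kate


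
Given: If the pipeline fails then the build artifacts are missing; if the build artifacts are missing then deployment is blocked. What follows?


Hypothetical syllogism: P → Q, Q → R ⊢ P → R
Premise 1: the pipeline fails → the build artifacts are missing
Premise 2: the build artifacts are missing → deployment is blocked
Chain the implications: the middle term (the build artifacts are missing) links the two.
Conclusion: If the pipeline fails, then deployment is blocked.

If the pipeline fails, then deployment is blocked.


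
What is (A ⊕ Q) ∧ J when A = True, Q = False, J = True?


A = True, Q = False, J = True
Step 1: A ⊕ Q = True XOR False = True
Step 2: True ∧ J = True AND True = True
XOR true when exactly one of A,Q is true; then AND with J.

True


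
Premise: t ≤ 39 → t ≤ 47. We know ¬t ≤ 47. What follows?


Modus tollens: P → Q, ¬Q ⊢ ¬P
P: t ≤ 39
Q: t ≤ 47
We have P → Q and Q is false.
By modus tollens, P must be false.

It is not the case that t ≤ 39


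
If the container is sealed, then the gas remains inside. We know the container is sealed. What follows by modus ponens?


Modus ponens: P → Q, P ⊢ Q
P: the container is sealed
Q: the gas remains inside
We have P → Q and P is true.
By modus ponens, Q must be true.

The gas remains inside


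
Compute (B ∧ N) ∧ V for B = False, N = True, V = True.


B = False, N = True, V = True
Step 1: B ∧ N = False AND True = False
Step 2: False ∧ V = False AND True = False
AND is true only when ALL operands are true.

False


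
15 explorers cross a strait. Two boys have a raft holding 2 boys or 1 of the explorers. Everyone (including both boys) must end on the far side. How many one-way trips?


Per crossing of one of the explorers: boys→, one←, one of the explorers→, one← = 4 trips
15 × 4 = 60, + 1 final boys→ = 61
Minimum trips = 61

61


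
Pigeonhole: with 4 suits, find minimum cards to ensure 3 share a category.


Pigeonhole: to guarantee k in one of n categories, need (k-1)×n + 1.
k = 3, n = 4
Minimum = (3-1) × 4 + 1 = 2 × 4 + 1

9


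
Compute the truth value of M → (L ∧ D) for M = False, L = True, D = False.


M = False, L = True, D = False
Step 1: L ∧ D = True AND False = False
Step 2: M → (False): false only when M=True and consequent=False.
Result: True

True


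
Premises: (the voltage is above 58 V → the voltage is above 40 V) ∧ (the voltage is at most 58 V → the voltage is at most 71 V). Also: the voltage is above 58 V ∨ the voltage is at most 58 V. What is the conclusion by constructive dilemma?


Constructive dilemma: (P → Q) ∧ (R → S), P ∨ R ⊢ Q ∨ S
Premise 1: the voltage is above 58 V → the voltage is above 40 V
Premise 2: the voltage is at most 58 V → the voltage is at most 71 V
Premise 3: the voltage is above 58 V ∨ the voltage is at most 58 V
Case 1: Assuming the voltage is above 58 V, then by Premise 1, the voltage is above 40 V.
Case 2: Assuming the voltage is at most 58 V, then by Premise 2, the voltage is at most 71 V.
Since one of the voltage is above 58 V or the voltage is at most 58 V must hold, we get the voltage is above 40 V or the voltage is at most 71 V.

The voltage is above 40 V or the voltage is at most 71 V.


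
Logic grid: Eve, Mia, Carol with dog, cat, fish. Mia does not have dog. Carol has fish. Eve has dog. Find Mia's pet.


From clues:
  Carol → fish
  Eve → dog
By elimination, Mia gets the remaining.

cat


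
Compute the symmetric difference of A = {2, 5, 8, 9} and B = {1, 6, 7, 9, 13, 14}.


A = {2, 5, 8, 9}
B = {1, 6, 7, 9, 13, 14}
Operation: symmetric difference
In A only: [2, 5, 8], in B only: [1, 6, 7, 13, 14]

{1, 2, 5, 6, 7, 8, 13, 14}


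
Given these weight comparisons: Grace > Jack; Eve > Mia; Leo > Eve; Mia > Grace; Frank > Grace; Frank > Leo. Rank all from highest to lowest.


Constraints: Grace > Jack; Eve > Mia; Leo > Eve; Mia > Grace; Frank > Grace; Frank > Leo
Method: at each step, the next-highest is the one remaining person who never appears on the smaller side of a constraint between remaining people.
  Step 1: remaining {Mia, Eve, Leo, Jack, Frank, Grace}; on the smaller side: {Mia, Eve, Leo, Jack, Grace} → Frank is next (Frank > Grace; Frank > Leo).
  Step 2: remaining {Mia, Eve, Leo, Jack, Grace}; on the smaller side: {Mia, Eve, Jack, Grace} → Leo is next (Leo > Eve).
  Step 3: remaining {Mia, Eve, Jack, Grace}; on the smaller side: {Mia, Jack, Grace} → Eve is next (Eve > Mia).
  Step 4: remaining {Mia, Jack, Grace}; on the smaller side: {Jack, Grace} → Mia is next (Mia > Grace).
  Step 5: remaining {Jack, Grace}; on the smaller side: {Jack} → Grace is next (Grace > Jack).
  Step 6: only Jack remains → lowest.
Final ranking (highest to lowest):

Frank > Leo > Eve > Mia > Grace > Jack


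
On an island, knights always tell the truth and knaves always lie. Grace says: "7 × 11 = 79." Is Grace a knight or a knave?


Statement: "7 × 11 = 79."
Actual: 7 × 11 = 77
Claimed: 79
Statement is FALSE → Grace lies → Knave

Knave


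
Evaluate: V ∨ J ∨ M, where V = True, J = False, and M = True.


V = True, J = False, M = True
Step 1: V ∨ J = True OR False = True
Step 2: True ∨ M = True OR True = True
OR is true when at least one operand is true.

True


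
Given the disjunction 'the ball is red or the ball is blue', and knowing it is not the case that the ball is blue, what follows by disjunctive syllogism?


Disjunctive syllogism: P ∨ Q, ¬P ⊢ Q
Disjunction: the ball is red ∨ the ball is blue
We know it is not the case that the ball is blue.
By disjunctive syllogism, the other disjunct must be true.

The ball is red


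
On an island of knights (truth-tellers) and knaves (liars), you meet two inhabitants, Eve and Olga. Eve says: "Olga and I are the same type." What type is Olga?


Eve says: "Olga and I are the same type."
Case 1: Eve is a Knight (truth-teller)
  Statement is true → they ARE the same → Olga is also a Knight
Case 2: Eve is a Knave (liar)
  Statement is false → they are NOT the same → Olga is a Knight
In both cases, Olga is a Knight.

Knight


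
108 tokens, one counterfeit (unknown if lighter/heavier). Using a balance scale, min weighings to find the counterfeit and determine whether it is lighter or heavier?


Let n = 108. 216 possibilities (n tokens × lighter/heavier); each weighing has 3 outcomes.
Bound for k weighings: say the first weighing puts j tokens on each pan. If it tips, the 2j weighed tokens remain suspects (each with a known direction) and k-1 weighings give 3^(k-1) outcomes; 3^(k-1) is odd, so 2j ≤ 3^(k-1) - 1. If it balances, the n - 2j unweighed tokens remain with direction unknown: 2(n - 2j) ≤ 3^(k-1) - 1 by the same parity argument. Adding, n ≤ (3^(k-1) - 1) + (3^(k-1) - 1)/2 = (3^k - 3)/2, and the classical three-group strategy achieves this (3 tokens in 2 weighings, 12 in 3, 39 in 4, 120 in 5).
So we need the smallest k with (3^k - 3)/2 ≥ 108.
k = 4: (3^4 - 3)/2 = 39 < 108 ✗
k = 5: (3^5 - 3)/2 = 120 ≥ 108 ✓

5


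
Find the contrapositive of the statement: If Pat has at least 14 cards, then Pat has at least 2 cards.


Original: If Pat has at least 14 cards, then Pat has at least 2 cards
Contrapositive: If ¬Q, then ¬P
Negate Q: not (Pat has at least 2 cards)
Negate P: not (Pat has at least 14 cards)

If not (Pat has at least 2 cards), then not (Pat has at least 14 cards).


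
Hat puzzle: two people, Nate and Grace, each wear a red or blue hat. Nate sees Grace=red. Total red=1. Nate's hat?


Total red = 1, Grace = red
Red accounted for: 1
Remaining for Nate: 0
Nate's hat is blue.

blue


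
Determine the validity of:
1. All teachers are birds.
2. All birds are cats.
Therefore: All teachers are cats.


Premise 1: All teachers are birds.
Premise 2: All birds are cats.
Conclusion: All teachers are cats.
Barbara syllogism (AAA-1): All A are B, All B are C → All A are C.
Middle term (birds) distributed in premise 2.

Valid


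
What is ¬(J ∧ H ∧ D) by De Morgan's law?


De Morgan's law: ¬(P ∧ Q ∧ R) ≡ ¬P ∨ ¬Q ∨ ¬R
¬(J ∧ H ∧ D) = ¬J ∨ ¬H ∨ ¬D

¬J ∨ ¬H ∨ ¬D


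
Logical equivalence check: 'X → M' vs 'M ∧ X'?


Expression 1: X → M
Expression 2: M ∧ X
Truth table (X M | Expr1 Expr2):
  T T |   T     T
  T F |   F     F
  F T |   T     F   ← differ
  F F |   T     F   ← differ
Counterexample: X=F, M=T gives Expr1 = T but Expr2 = F, so the expressions are NOT logically equivalent.

No


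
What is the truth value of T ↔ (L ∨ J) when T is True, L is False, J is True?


T = True, L = False, J = True
Step 1: L ∨ J = False OR True = True
Step 2: T ↔ (True): true when both sides have same truth value.
Result: True ↔ True = True

True


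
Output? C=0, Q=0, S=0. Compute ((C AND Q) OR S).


C AND Q = 0&0 = 0
0 OR 0 = 0

0


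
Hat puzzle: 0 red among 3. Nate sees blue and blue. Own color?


Total red = 0, seen red = 0
Own red = 0 - 0 = 0
Nate's hat is blue.

blue


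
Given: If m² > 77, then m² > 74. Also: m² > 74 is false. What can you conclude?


Modus tollens: P → Q, ¬Q ⊢ ¬P
P: m² > 77
Q: m² > 74
We have P → Q and Q is false.
By modus tollens, P must be false.

It is not the case that m² > 77


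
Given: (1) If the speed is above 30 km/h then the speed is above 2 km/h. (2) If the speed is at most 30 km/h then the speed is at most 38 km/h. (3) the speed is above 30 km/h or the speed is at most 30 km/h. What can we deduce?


Constructive dilemma: (P → Q) ∧ (R → S), P ∨ R ⊢ Q ∨ S
Premise 1: the speed is above 30 km/h → the speed is above 2 km/h
Premise 2: the speed is at most 30 km/h → the speed is at most 38 km/h
Premise 3: the speed is above 30 km/h ∨ the speed is at most 30 km/h
Case 1: Assuming the speed is above 30 km/h, then by Premise 1, the speed is above 2 km/h.
Case 2: Assuming the speed is at most 30 km/h, then by Premise 2, the speed is at most 38 km/h.
Since one of the speed is above 30 km/h or the speed is at most 30 km/h must hold, we get the speed is above 2 km/h or the speed is at most 38 km/h.

The speed is above 2 km/h or the speed is at most 38 km/h.


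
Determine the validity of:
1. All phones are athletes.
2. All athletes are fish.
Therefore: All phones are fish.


Premise 1: All phones are athletes.
Premise 2: All athletes are fish.
Conclusion: All phones are fish.
Barbara syllogism (AAA-1): All A are B, All B are C → All A are C.
Middle term (athletes) distributed in premise 2.

Valid


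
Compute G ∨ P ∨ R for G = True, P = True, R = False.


G = True, P = True, R = False
Step 1: G ∨ P = True OR True = True
Step 2: True ∨ R = True OR False = True
OR is true when at least one operand is true.

True


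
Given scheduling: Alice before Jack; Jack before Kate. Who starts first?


Constraints: Alice before Jack; Jack before Kate
The first task can have nothing scheduled before it, so it must never appear on the right of a 'before'.
Tasks appearing after some 'before': Jack, Kate.
The only task not in that list is Alice → it is first.

Alice


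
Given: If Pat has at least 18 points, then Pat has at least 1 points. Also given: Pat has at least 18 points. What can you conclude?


Modus ponens: P → Q, P ⊢ Q
P: Pat has at least 18 points
Q: Pat has at least 1 points
We have P → Q and P is true.
By modus ponens, Q must be true.

Pat has at least 1 points


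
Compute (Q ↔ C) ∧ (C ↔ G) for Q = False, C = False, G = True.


Q = False, C = False, G = True
Step 1: Q ↔ C is true when Q and C have the same value. Result: True
Step 2: C ↔ G is true when C and G have the same value. Result: False
Step 3: True ∧ False = False

False


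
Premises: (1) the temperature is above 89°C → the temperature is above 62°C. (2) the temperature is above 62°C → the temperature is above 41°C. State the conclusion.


Hypothetical syllogism: P → Q, Q → R ⊢ P → R
Premise 1: the temperature is above 89°C → the temperature is above 62°C
Premise 2: the temperature is above 62°C → the temperature is above 41°C
Chain the implications: the middle term (the temperature is above 62°C) links the two.
Conclusion: If the temperature is above 89°C, then the temperature is above 41°C.

If the temperature is above 89°C, then the temperature is above 41°C.


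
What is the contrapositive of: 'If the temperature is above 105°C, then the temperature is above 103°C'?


Original: If the temperature is above 105°C, then the temperature is above 103°C
Contrapositive: If ¬Q, then ¬P
Negate Q: not (the temperature is above 103°C)
Negate P: not (the temperature is above 105°C)

If not (the temperature is above 103°C), then not (the temperature is above 105°C).


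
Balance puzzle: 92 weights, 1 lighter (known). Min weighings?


Each weighing has 3 outcomes (left heavy / balance / right heavy), so k weighings distinguish at most 3^k cases; splitting into three near-equal groups achieves this.
Need 3^k ≥ 92: 3^4 = 81 < 92 ≤ 3^5 = 243
k = ⌈log₃(92)⌉ = 5

5


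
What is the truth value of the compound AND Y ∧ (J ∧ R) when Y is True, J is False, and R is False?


Y = True, J = False, R = False
Step 1: J ∧ R = False AND False = False
Step 2: Y ∧ False = True AND False = False
AND is true only when ALL operands are true.

False


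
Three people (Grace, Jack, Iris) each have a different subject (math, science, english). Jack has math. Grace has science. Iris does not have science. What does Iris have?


From clues:
  Jack → math
  Grace → science
By elimination, Iris gets the remaining.

english


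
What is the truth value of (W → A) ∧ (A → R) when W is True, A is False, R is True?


W = True, A = False, R = True
Step 1: W → A is false only when W=True and A=False. Result: False
Step 2: A → R is false only when A=True and R=False. Result: True
Step 3: False ∧ True = False

False


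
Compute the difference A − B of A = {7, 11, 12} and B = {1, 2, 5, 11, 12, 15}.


A = {7, 11, 12}
B = {1, 2, 5, 11, 12, 15}
Operation: difference A − B
In A but not B: 7

{7}


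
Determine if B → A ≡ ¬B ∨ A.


Expression 1: B → A
Expression 2: ¬B ∨ A
Truth table (B A | Expr1 Expr2):
  T T |   T     T
  T F |   F     F
  F T |   T     T
  F F |   T     T
All 4 rows agree, so the expressions are logically equivalent.

Yes


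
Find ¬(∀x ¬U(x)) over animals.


Original: ∀x ¬U(x)
Rule: ¬∀→∃, ¬∃→∀, negate predicate.
Negation: ∃x U(x)

∃x U(x)


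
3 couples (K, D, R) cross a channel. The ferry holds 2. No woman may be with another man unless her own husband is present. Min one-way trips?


Label couples K, D, R (H = husband, W = wife).
Counting alone: 6 people, the ferry carries 2 and someone must bring it back, so each round trip nets at most +1 on the far side until the last crossing → at least 9 trips. The jealousy constraint makes 9 impossible; the shortest valid schedule has 11:
1. WK+WD →  (far: WK,WD; near: HK,HD,HR,WR)
2. WK ←       (far: WD; near: HK,HD,HR,WK,WR)
3. WK+WR →  (far: WK,WD,WR; near: HK,HD,HR)
4. WK ←       (far: WD,WR; near: HK,HD,HR,WK)
5. HD+HR →  (far: HD,WD,HR,WR; near: HK,WK)
6. HD+WD ←  (far: HR,WR; near: HK,WK,HD,WD)
7. HK+HD →  (far: HK,HD,HR,WR; near: WK,WD)
8. WR ←       (far: HK,HD,HR; near: WK,WD,WR)
9. WK+WD →  (far: HK,WK,HD,WD,HR; near: WR)
10. HR ←      (far: HK,WK,HD,WD; near: HR,WR)
11. HR+WR → (far: all six; near: empty)
In every state each wife is either with her husband or with no other man.
Minimum trips = 11

11


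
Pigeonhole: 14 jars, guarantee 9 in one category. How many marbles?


Pigeonhole: to guarantee k in one of n categories, need (k-1)×n + 1.
k = 9, n = 14
Minimum = (9-1) × 14 + 1 = 8 × 14 + 1

113


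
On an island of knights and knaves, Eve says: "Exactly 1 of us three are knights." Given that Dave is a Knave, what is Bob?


Eve claims exactly 1 knights among Eve, Dave, Bob.
Given: Dave is a Knave.

Case 1: Eve is a Knight (tells truth)
  Then exactly 1 of the three are knights.
  Counting Eve, Dave: 1 knight(s) so far. Need 0 more → Bob = Knave.
Case 2: Eve is a Knave (lies)
  Then the count is NOT 1.
  If Bob = Knight, count = 1 = 1 → claim would be true, contradicts lie.
  If Bob = Knave, count = 0 ≠ 1 → lie confirmed ✓

Bob is a Knave.

Knave


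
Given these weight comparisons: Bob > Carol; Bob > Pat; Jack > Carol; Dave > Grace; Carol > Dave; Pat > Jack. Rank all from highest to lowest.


Constraints: Bob > Carol; Bob > Pat; Jack > Carol; Dave > Grace; Carol > Dave; Pat > Jack
Method: at each step, the next-highest is the one remaining person who never appears on the smaller side of a constraint between remaining people.
  Step 1: remaining {Pat, Bob, Jack, Dave, Grace, Carol}; on the smaller side: {Pat, Jack, Dave, Grace, Carol} → Bob is next (Bob > Carol; Bob > Pat).
  Step 2: remaining {Pat, Jack, Dave, Grace, Carol}; on the smaller side: {Jack, Dave, Grace, Carol} → Pat is next (Pat > Jack).
  Step 3: remaining {Jack, Dave, Grace, Carol}; on the smaller side: {Dave, Grace, Carol} → Jack is next (Jack > Carol).
  Step 4: remaining {Dave, Grace, Carol}; on the smaller side: {Dave, Grace} → Carol is next (Carol > Dave).
  Step 5: remaining {Dave, Grace}; on the smaller side: {Grace} → Dave is next (Dave > Grace).
  Step 6: only Grace remains → lowest.
Final ranking (highest to lowest):

Bob > Pat > Jack > Carol > Dave > Grace


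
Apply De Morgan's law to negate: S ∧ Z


De Morgan's law: ¬(P ∧ Q) ≡ ¬P ∨ ¬Q
¬(S ∧ Z) = ¬S ∨ ¬Z

¬S ∨ ¬Z


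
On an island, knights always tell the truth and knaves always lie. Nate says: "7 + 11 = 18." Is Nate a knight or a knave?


Statement: "7 + 11 = 18."
Actual: 7 + 11 = 18
Claimed: 18
Statement is TRUE → Nate tells the truth → Knight

Knight


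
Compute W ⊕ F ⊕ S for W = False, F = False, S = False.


W = False, F = False, S = False
Step 1: W ⊕ F = False XOR False = False
Step 2: False ⊕ S = False XOR False = False
XOR is true when an odd number of operands are true.

False


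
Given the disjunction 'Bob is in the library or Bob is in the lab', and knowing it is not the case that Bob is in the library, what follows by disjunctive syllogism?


Disjunctive syllogism: P ∨ Q, ¬P ⊢ Q
Disjunction: Bob is in the library ∨ Bob is in the lab
We know it is not the case that Bob is in the library.
By disjunctive syllogism, the other disjunct must be true.

Bob is in the lab


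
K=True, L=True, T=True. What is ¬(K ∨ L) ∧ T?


K = True, L = True, T = True
Expression: ¬(K ∨ L) ∧ T
Step 1: K ∨ L = True OR True = True
Step 2: ¬(K ∨ L) = NOT True = False
Step 3: (False) ∧ T = False AND True = False

False


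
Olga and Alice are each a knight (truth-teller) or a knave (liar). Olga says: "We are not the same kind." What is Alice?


Olga says: "We are not the same kind."
Case 1: Olga is a Knight (truth-teller)
  Statement is true → they ARE different → Alice is a Knave
Case 2: Olga is a Knave (liar)
  Statement is false → they are NOT different → Alice is a Knave
In both cases, Alice is a Knave.

Knave


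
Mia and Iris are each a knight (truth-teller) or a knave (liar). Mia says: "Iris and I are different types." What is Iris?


Mia says: "Iris and I are different types."
Case 1: Mia is a Knight (truth-teller)
  Statement is true → they ARE different → Iris is a Knave
Case 2: Mia is a Knave (liar)
  Statement is false → they are NOT different → Iris is a Knave
In both cases, Iris is a Knave.

Knave


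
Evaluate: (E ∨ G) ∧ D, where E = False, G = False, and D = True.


E = False, G = False, D = True
Step 1: E ∨ G = False OR False = False
Step 2: False ∧ D = False AND True = False
OR is true when at least one operand is true; AND requires both.

False


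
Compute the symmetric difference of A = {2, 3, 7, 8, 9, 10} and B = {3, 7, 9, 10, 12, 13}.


A = {2, 3, 7, 8, 9, 10}
B = {3, 7, 9, 10, 12, 13}
Operation: symmetric difference
In A only: [2, 8], in B only: [12, 13]

{2, 8, 12, 13}


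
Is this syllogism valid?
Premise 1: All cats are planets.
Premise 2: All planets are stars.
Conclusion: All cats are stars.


Premise 1: All cats are planets.
Premise 2: All planets are stars.
Conclusion: All cats are stars.
Barbara syllogism (AAA-1): All A are B, All B are C → All A are C.
Middle term (planets) distributed in premise 2.

Valid


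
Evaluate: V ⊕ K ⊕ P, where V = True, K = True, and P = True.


V = True, K = True, P = True
Step 1: V ⊕ K = True XOR True = False
Step 2: False ⊕ P = False XOR True = True
XOR is true when an odd number of operands are true.

True


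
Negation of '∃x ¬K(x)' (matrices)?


Original: ∃x ¬K(x)
Rule: ¬∀→∃, ¬∃→∀, negate predicate.
Negation: ∀x K(x)

∀x K(x)


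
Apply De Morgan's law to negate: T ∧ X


De Morgan's law: ¬(P ∧ Q) ≡ ¬P ∨ ¬Q
¬(T ∧ X) = ¬T ∨ ¬X

¬T ∨ ¬X


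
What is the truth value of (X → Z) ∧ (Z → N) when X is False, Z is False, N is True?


X = False, Z = False, N = True
Step 1: X → Z is false only when X=True and Z=False. Result: True
Step 2: Z → N is false only when Z=True and N=False. Result: True
Step 3: True ∧ True = True

True


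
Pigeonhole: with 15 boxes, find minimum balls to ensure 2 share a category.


Pigeonhole: to guarantee k in one of n categories, need (k-1)×n + 1.
k = 2, n = 15
Minimum = (2-1) × 15 + 1 = 1 × 15 + 1

16


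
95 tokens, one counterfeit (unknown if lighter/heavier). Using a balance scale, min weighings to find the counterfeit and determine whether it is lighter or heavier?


Let n = 95. 190 possibilities (n tokens × lighter/heavier); each weighing has 3 outcomes.
Bound for k weighings: say the first weighing puts j tokens on each pan. If it tips, the 2j weighed tokens remain suspects (each with a known direction) and k-1 weighings give 3^(k-1) outcomes; 3^(k-1) is odd, so 2j ≤ 3^(k-1) - 1. If it balances, the n - 2j unweighed tokens remain with direction unknown: 2(n - 2j) ≤ 3^(k-1) - 1 by the same parity argument. Adding, n ≤ (3^(k-1) - 1) + (3^(k-1) - 1)/2 = (3^k - 3)/2, and the classical three-group strategy achieves this (3 tokens in 2 weighings, 12 in 3, 39 in 4, 120 in 5).
So we need the smallest k with (3^k - 3)/2 ≥ 95.
k = 4: (3^4 - 3)/2 = 39 < 95 ✗
k = 5: (3^5 - 3)/2 = 120 ≥ 95 ✓

5


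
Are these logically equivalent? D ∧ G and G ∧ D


Expression 1: D ∧ G
Expression 2: G ∧ D
Truth table (D G | Expr1 Expr2):
  T T |   T     T
  T F |   F     F
  F T |   F     F
  F F |   F     F
All 4 rows agree, so the expressions are logically equivalent.

Yes


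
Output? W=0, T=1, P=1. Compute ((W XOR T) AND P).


W XOR T = 0^1 = 1
1 AND 1 = 1

1


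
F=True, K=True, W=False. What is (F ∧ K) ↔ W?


F = True, K = True, W = False
Expression: (F ∧ K) ↔ W
Step 1: F ∧ K = True AND True = True
Step 2: (True) ↔ W = (True iff False) = False

False


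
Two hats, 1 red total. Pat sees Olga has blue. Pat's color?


Total red = 1, Olga = blue
Red accounted for: 0
Remaining for Pat: 1
Pat's hat is red.

red


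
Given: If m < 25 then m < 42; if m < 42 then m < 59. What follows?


Hypothetical syllogism: P → Q, Q → R ⊢ P → R
Premise 1: m < 25 → m < 42
Premise 2: m < 42 → m < 59
Chain the implications: the middle term (m < 42) links the two.
Conclusion: If m < 25, then m < 59.

If m < 25, then m < 59.


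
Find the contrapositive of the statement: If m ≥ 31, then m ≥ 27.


Original: If m ≥ 31, then m ≥ 27
Contrapositive: If ¬Q, then ¬P
Negate Q: not (m ≥ 27)
Negate P: not (m ≥ 31)

If not (m ≥ 27), then not (m ≥ 31).


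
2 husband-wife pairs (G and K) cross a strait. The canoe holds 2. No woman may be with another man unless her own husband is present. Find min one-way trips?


Label couples G and K.
1. WG+WK → (far: WG,WK; near: HG,HK)
2. WG ←   (far: WK; near: HG,HK,WG)
3. HG+HK → (far: HG,HK,WK; near: WG)
4. HG ←   (far: HK,WK; near: HG,WG)  — HG returns, since WG is alone on near bank
5. HG+WG → (far: all four; near: empty)
Every state respects the constraint.
Minimum trips = 5

5


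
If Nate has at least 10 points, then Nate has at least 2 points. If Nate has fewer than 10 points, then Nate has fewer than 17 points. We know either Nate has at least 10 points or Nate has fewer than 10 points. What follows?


Constructive dilemma: (P → Q) ∧ (R → S), P ∨ R ⊢ Q ∨ S
Premise 1: Nate has at least 10 points → Nate has at least 2 points
Premise 2: Nate has fewer than 10 points → Nate has fewer than 17 points
Premise 3: Nate has at least 10 points ∨ Nate has fewer than 10 points
Case 1: Assuming Nate has at least 10 points, then by Premise 1, Nate has at least 2 points.
Case 2: Assuming Nate has fewer than 10 points, then by Premise 2, Nate has fewer than 17 points.
Since one of Nate has at least 10 points or Nate has fewer than 10 points must hold, we get Nate has at least 2 points or Nate has fewer than 17 points.

Nate has at least 2 points or Nate has fewer than 17 points.


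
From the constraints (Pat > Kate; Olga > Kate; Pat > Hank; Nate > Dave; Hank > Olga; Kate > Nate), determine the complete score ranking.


Constraints: Pat > Kate; Olga > Kate; Pat > Hank; Nate > Dave; Hank > Olga; Kate > Nate
Method: at each step, the next-highest is the one remaining person who never appears on the smaller side of a constraint between remaining people.
  Step 1: remaining {Dave, Nate, Hank, Kate, Olga, Pat}; on the smaller side: {Dave, Nate, Hank, Kate, Olga} → Pat is next (Pat > Kate; Pat > Hank).
  Step 2: remaining {Dave, Nate, Hank, Kate, Olga}; on the smaller side: {Dave, Nate, Kate, Olga} → Hank is next (Hank > Olga).
  Step 3: remaining {Dave, Nate, Kate, Olga}; on the smaller side: {Dave, Nate, Kate} → Olga is next (Olga > Kate).
  Step 4: remaining {Dave, Nate, Kate}; on the smaller side: {Dave, Nate} → Kate is next (Kate > Nate).
  Step 5: remaining {Dave, Nate}; on the smaller side: {Dave} → Nate is next (Nate > Dave).
  Step 6: only Dave remains → lowest.
Final ranking (highest to lowest):

Pat > Hank > Olga > Kate > Nate > Dave


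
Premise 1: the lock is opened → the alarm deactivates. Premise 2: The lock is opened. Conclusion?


Modus ponens: P → Q, P ⊢ Q
P: the lock is opened
Q: the alarm deactivates
We have P → Q and P is true.
By modus ponens, Q must be true.

The alarm deactivates


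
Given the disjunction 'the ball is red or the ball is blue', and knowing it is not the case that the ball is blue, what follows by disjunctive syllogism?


Disjunctive syllogism: P ∨ Q, ¬P ⊢ Q
Disjunction: the ball is red ∨ the ball is blue
We know it is not the case that the ball is blue.
By disjunctive syllogism, the other disjunct must be true.

The ball is red


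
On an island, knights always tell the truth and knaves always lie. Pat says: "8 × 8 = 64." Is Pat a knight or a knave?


Statement: "8 × 8 = 64."
Actual: 8 × 8 = 64
Claimed: 64
Statement is TRUE → Pat tells the truth → Knight

Knight


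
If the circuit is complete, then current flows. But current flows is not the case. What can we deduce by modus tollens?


Modus tollens: P → Q, ¬Q ⊢ ¬P
P: the circuit is complete
Q: current flows
We have P → Q and Q is false.
By modus tollens, P must be false.

It is not the case that the circuit is complete


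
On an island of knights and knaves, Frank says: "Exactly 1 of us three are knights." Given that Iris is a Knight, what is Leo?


Frank claims exactly 1 knights among Frank, Iris, Leo.
Given: Iris is a Knight.

Case 1: Frank is a Knight (tells truth)
  Then exactly 1 of the three are knights.
  Counting Frank, Iris: 2 knight(s) so far. Need -1 more → impossible.
Case 2: Frank is a Knave (lies)
  Then the count is NOT 1.
  If Leo = Knave, count = 1 = 1 → claim would be true, contradicts lie.
  If Leo = Knight, count = 2 ≠ 1 → lie confirmed ✓

Leo is a Knight.

Knight


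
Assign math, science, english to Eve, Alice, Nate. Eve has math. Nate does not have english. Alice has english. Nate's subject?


From clues:
  Eve → math
  Alice → english
By elimination, Nate gets the remaining.

science


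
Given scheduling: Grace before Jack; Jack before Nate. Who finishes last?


Constraints: Grace before Jack; Jack before Nate
The last task can have nothing scheduled after it, so it must never appear on the left of a 'before'.
Tasks appearing before some other task: Grace, Jack.
The only task not in that list is Nate → it is last.

Nate


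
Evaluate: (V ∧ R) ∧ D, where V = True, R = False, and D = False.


V = True, R = False, D = False
Step 1: V ∧ R = True AND False = False
Step 2: False ∧ D = False AND False = False
AND is true only when ALL operands are true.

False


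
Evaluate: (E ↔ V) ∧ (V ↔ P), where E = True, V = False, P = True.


E = True, V = False, P = True
Step 1: E ↔ V is true when E and V have the same value. Result: False
Step 2: V ↔ P is true when V and P have the same value. Result: False
Step 3: False ∧ False = False

False


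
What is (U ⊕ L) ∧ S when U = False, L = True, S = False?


U = False, L = True, S = False
Step 1: U ⊕ L = False XOR True = True
Step 2: True ∧ S = True AND False = False
XOR true when exactly one of U,L is true; then AND with S.

False


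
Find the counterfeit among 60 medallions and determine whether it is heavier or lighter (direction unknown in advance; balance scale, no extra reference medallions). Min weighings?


Let n = 60. 120 possibilities (n medallions × lighter/heavier); each weighing has 3 outcomes.
Bound for k weighings: say the first weighing puts j medallions on each pan. If it tips, the 2j weighed medallions remain suspects (each with a known direction) and k-1 weighings give 3^(k-1) outcomes; 3^(k-1) is odd, so 2j ≤ 3^(k-1) - 1. If it balances, the n - 2j unweighed medallions remain with direction unknown: 2(n - 2j) ≤ 3^(k-1) - 1 by the same parity argument. Adding, n ≤ (3^(k-1) - 1) + (3^(k-1) - 1)/2 = (3^k - 3)/2, and the classical three-group strategy achieves this (3 medallions in 2 weighings, 12 in 3, 39 in 4, 120 in 5).
So we need the smallest k with (3^k - 3)/2 ≥ 60.
k = 4: (3^4 - 3)/2 = 39 < 60 ✗
k = 5: (3^5 - 3)/2 = 120 ≥ 60 ✓

5


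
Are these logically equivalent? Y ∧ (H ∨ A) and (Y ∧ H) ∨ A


Expression 1: Y ∧ (H ∨ A)
Expression 2: (Y ∧ H) ∨ A
Truth table (Y H A | Expr1 Expr2):
  T T T |   T     T
  T T F |   T     T
  T F T |   T     T
  T F F |   F     F
  F T T |   F     T   ← differ
  F T F |   F     F
  F F T |   F     T   ← differ
  F F F |   F     F
Counterexample: Y=F, H=T, A=T gives Expr1 = F but Expr2 = T, so the expressions are NOT logically equivalent.

No


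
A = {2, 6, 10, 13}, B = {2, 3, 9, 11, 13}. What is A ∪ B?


A = {2, 6, 10, 13}
B = {2, 3, 9, 11, 13}
Operation: union
All elements combined: 2, 3, 6, 9, 10, 11, 13

{2, 3, 6, 9, 10, 11, 13}


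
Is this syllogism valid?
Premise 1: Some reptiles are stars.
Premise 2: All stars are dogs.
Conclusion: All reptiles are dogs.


Premise 1: Some reptiles are stars.
Premise 2: All stars are dogs.
Conclusion: All reptiles are dogs.
Fallacy: illicit minor. The minor term (reptiles) is distributed in the conclusion ('All reptiles ...') but undistributed in its premise ('Some reptiles are stars' doesn't cover all reptiles).
Only 'Some reptiles are dogs' follows, not 'All'.

Invalid


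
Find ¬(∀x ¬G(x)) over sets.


Original: ∀x ¬G(x)
Rule: ¬∀→∃, ¬∃→∀, negate predicate.
Negation: ∃x G(x)

∃x G(x)


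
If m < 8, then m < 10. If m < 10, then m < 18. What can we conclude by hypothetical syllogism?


Hypothetical syllogism: P → Q, Q → R ⊢ P → R
Premise 1: m < 8 → m < 10
Premise 2: m < 10 → m < 18
Chain the implications: the middle term (m < 10) links the two.
Conclusion: If m < 8, then m < 18.

If m < 8, then m < 18.


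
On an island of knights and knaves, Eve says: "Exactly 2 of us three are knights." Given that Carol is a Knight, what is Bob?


Eve claims exactly 2 knights among Eve, Carol, Bob.
Given: Carol is a Knight.

Case 1: Eve is a Knight (tells truth)
  Then exactly 2 of the three are knights.
  Counting Eve, Carol: 2 knight(s) so far. Need 0 more → Bob = Knave.
Case 2: Eve is a Knave (lies)
  Then the count is NOT 2.
  If Bob = Knight, count = 2 = 2 → claim would be true, contradicts lie.
  If Bob = Knave, count = 1 ≠ 2 → lie confirmed ✓

Bob is a Knave.

Knave


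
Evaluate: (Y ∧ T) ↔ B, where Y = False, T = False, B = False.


Y = False, T = False, B = False
Step 1: Y ∧ T = False AND False = False
Step 2: (False) ↔ B: true when both sides have same truth value.
Result: False ↔ False = True

True


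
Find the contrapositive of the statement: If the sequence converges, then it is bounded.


Original: If the sequence converges, then it is bounded
Contrapositive: If ¬Q, then ¬P
Negate Q: not (it is bounded)
Negate P: not (the sequence converges)

If not (it is bounded), then not (the sequence converges).


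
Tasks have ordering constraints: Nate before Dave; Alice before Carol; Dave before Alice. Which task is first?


Constraints: Nate before Dave; Alice before Carol; Dave before Alice
The first task can have nothing scheduled before it, so it must never appear on the right of a 'before'.
Tasks appearing after some 'before': Dave, Carol, Alice.
The only task not in that list is Nate → it is first.

Nate


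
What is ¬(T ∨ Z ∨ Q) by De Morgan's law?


De Morgan's law: ¬(P ∨ Q ∨ R) ≡ ¬P ∧ ¬Q ∧ ¬R
¬(T ∨ Z ∨ Q) = ¬T ∧ ¬Z ∧ ¬Q

¬T ∧ ¬Z ∧ ¬Q


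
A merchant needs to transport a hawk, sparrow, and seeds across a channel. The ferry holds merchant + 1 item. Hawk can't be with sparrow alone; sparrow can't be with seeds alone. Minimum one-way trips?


1. merchant+sparrow → 2. merchant ← 3. merchant+hawk → 4. merchant+sparrow ← 5. merchant+seeds → 6. merchant ← 7. merchant+sparrow →
Minimum trips = 7

7


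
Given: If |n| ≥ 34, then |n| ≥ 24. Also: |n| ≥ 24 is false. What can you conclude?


Modus tollens: P → Q, ¬Q ⊢ ¬P
P: |n| ≥ 34
Q: |n| ≥ 24
We have P → Q and Q is false.
By modus tollens, P must be false.

It is not the case that |n| ≥ 34


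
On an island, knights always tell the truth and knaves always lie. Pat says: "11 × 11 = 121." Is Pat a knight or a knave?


Statement: "11 × 11 = 121."
Actual: 11 × 11 = 121
Claimed: 121
Statement is TRUE → Pat tells the truth → Knight

Knight


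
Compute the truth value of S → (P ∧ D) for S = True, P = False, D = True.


S = True, P = False, D = True
Step 1: P ∧ D = False AND True = False
Step 2: S → (False): false only when S=True and consequent=False.
Result: False

False


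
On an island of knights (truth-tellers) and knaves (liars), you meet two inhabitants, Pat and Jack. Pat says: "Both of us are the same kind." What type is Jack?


Pat says: "Both of us are the same kind."
Case 1: Pat is a Knight (truth-teller)
  Statement is true → they ARE the same → Jack is also a Knight
Case 2: Pat is a Knave (liar)
  Statement is false → they are NOT the same → Jack is a Knight
In both cases, Jack is a Knight.

Knight


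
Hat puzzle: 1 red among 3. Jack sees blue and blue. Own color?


Total red = 1, seen red = 0
Own red = 1 - 0 = 1
Jack's hat is red.

red


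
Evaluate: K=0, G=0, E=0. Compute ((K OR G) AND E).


K OR G = 0|0 = 0
0 AND 0 = 0

0


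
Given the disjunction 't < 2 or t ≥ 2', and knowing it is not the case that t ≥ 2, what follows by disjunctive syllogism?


Disjunctive syllogism: P ∨ Q, ¬P ⊢ Q
Disjunction: t < 2 ∨ t ≥ 2
We know it is not the case that t ≥ 2.
By disjunctive syllogism, the other disjunct must be true.

t < 2


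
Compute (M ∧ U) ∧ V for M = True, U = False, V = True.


M = True, U = False, V = True
Step 1: M ∧ U = True AND False = False
Step 2: False ∧ V = False AND True = False
AND is true only when ALL operands are true.

False


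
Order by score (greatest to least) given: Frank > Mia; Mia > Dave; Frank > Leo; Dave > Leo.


Constraints: Frank > Mia; Mia > Dave; Frank > Leo; Dave > Leo
Method: at each step, the next-highest is the one remaining person who never appears on the smaller side of a constraint between remaining people.
  Step 1: remaining {Leo, Frank, Dave, Mia}; on the smaller side: {Leo, Dave, Mia} → Frank is next (Frank > Mia; Frank > Leo).
  Step 2: remaining {Leo, Dave, Mia}; on the smaller side: {Leo, Dave} → Mia is next (Mia > Dave).
  Step 3: remaining {Leo, Dave}; on the smaller side: {Leo} → Dave is next (Dave > Leo).
  Step 4: only Leo remains → lowest.
Final ranking (highest to lowest):

Frank > Mia > Dave > Leo


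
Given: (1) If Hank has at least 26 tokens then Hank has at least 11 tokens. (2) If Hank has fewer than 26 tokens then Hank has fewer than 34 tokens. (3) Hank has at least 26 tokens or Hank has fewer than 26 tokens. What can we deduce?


Constructive dilemma: (P → Q) ∧ (R → S), P ∨ R ⊢ Q ∨ S
Premise 1: Hank has at least 26 tokens → Hank has at least 11 tokens
Premise 2: Hank has fewer than 26 tokens → Hank has fewer than 34 tokens
Premise 3: Hank has at least 26 tokens ∨ Hank has fewer than 26 tokens
Case 1: Assuming Hank has at least 26 tokens, then by Premise 1, Hank has at least 11 tokens.
Case 2: Assuming Hank has fewer than 26 tokens, then by Premise 2, Hank has fewer than 34 tokens.
Since one of Hank has at least 26 tokens or Hank has fewer than 26 tokens must hold, we get Hank has at least 11 tokens or Hank has fewer than 34 tokens.

Hank has at least 11 tokens or Hank has fewer than 34 tokens.


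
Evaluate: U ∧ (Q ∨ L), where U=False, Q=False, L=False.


U = False, Q = False, L = False
Expression: U ∧ (Q ∨ L)
Step 1: Q ∨ L = False OR False = False
Step 2: U ∧ (False) = False AND False = False

False


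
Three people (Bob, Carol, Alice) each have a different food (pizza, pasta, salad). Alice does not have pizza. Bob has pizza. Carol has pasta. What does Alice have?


From clues:
  Carol → pasta
  Bob → pizza
By elimination, Alice gets the remaining.

salad


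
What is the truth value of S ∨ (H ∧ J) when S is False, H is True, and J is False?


S = False, H = True, J = False
Step 1: H ∧ J = True AND False = False
Step 2: S ∨ False = False OR False = False
AND evaluated first (higher precedence); then OR applied.

False


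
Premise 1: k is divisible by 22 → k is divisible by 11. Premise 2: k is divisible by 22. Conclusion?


Modus ponens: P → Q, P ⊢ Q
P: k is divisible by 22
Q: k is divisible by 11
We have P → Q and P is true.
By modus ponens, Q must be true.

k is divisible by 11
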